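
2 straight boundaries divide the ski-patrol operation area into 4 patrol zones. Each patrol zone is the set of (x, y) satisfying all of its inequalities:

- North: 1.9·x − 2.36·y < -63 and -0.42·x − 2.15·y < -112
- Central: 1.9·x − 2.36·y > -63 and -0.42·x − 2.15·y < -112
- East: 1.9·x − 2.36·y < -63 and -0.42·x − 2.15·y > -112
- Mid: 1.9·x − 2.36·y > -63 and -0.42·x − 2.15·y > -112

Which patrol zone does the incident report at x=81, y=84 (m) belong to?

1.9·81 − 2.36·84 = -44.340, which is > -63
-0.42·81 − 2.15·84 = -214.620, which is < -112
This sign pattern matches Central.

Central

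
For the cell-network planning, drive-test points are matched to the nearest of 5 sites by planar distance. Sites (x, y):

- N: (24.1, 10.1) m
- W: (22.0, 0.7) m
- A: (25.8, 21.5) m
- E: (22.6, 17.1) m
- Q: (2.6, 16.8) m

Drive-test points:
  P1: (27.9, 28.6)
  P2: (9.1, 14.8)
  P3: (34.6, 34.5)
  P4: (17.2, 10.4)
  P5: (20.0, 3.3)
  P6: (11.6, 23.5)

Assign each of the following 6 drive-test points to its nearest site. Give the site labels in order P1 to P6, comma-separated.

A, Q, A, N, W, Q

P1 → A (d²=54.82)
P2 → Q (d²=46.25)
P3 → A (d²=246.44)
P4 → N (d²=47.70)
P5 → W (d²=10.76)
P6 → Q (d²=125.89)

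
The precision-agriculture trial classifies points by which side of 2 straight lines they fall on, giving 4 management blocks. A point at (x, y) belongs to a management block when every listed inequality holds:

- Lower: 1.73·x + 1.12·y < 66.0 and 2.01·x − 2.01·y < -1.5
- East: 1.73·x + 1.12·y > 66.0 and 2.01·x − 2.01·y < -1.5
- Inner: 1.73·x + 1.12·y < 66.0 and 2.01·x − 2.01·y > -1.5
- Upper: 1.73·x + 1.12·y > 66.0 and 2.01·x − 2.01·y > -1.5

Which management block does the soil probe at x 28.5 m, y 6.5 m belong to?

1.73·28.5 + 1.12·6.5 = 56.585, which is < 66.0
2.01·28.5 − 2.01·6.5 = 44.220, which is > -1.5
This sign pattern matches Inner.

Inner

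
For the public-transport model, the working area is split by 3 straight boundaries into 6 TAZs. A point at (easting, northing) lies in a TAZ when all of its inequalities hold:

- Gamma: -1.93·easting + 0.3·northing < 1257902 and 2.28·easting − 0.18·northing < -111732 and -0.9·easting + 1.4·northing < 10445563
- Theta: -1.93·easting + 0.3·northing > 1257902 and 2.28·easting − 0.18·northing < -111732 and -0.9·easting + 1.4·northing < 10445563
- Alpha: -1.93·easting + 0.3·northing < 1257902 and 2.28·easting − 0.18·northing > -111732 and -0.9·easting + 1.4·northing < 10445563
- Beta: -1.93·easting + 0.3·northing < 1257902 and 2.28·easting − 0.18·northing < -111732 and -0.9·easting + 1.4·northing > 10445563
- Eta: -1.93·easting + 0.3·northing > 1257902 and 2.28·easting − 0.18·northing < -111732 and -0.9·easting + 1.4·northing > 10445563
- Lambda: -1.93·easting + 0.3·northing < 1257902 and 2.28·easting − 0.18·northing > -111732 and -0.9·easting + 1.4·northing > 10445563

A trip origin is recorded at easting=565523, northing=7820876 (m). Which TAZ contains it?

-1.93·565523 + 0.3·7820876 = 1254803.410, which is < 1257902
2.28·565523 − 0.18·7820876 = -118365.240, which is < -111732
-0.9·565523 + 1.4·7820876 = 10440255.700, which is < 10445563
This sign pattern matches Gamma.

Gamma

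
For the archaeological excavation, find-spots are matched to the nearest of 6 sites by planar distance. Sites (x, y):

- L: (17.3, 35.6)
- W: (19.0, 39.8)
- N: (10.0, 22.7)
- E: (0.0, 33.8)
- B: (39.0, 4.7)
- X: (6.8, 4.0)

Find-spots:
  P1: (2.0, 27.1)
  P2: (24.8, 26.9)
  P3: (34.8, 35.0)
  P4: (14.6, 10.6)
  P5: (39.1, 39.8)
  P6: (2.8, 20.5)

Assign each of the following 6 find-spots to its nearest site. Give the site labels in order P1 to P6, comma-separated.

E, L, W, X, W, N

P1 → E (d²=48.89)
P2 → L (d²=131.94)
P3 → W (d²=272.68)
P4 → X (d²=104.40)
P5 → W (d²=404.01)
P6 → N (d²=56.68)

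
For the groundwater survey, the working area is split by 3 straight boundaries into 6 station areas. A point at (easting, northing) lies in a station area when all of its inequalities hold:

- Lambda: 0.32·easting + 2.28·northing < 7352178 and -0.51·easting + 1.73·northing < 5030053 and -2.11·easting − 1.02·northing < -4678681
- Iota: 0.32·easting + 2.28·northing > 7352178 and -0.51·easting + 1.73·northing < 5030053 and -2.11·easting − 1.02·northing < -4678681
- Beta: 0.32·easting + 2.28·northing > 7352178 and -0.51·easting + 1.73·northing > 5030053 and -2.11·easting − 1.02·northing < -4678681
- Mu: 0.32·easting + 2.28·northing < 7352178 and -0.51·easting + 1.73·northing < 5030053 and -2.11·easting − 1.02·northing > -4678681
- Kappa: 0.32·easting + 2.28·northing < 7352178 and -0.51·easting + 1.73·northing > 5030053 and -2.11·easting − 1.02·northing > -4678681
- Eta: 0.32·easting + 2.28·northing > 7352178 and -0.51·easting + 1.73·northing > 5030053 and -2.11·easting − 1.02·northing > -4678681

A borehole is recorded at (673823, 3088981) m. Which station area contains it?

0.32·673823 + 2.28·3088981 = 7258500.040, which is < 7352178
-0.51·673823 + 1.73·3088981 = 5000287.400, which is < 5030053
-2.11·673823 − 1.02·3088981 = -4572527.150, which is > -4678681
This sign pattern matches Mu.

Mu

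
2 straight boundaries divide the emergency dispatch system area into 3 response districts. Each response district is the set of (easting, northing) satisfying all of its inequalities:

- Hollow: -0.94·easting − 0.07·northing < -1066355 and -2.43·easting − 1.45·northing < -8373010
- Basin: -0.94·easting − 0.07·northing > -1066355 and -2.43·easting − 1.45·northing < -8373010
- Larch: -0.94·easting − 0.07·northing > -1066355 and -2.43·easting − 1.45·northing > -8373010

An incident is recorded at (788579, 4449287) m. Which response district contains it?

Larch

-0.94·788579 − 0.07·4449287 = -1052714.350, which is > -1066355
-2.43·788579 − 1.45·4449287 = -8367713.120, which is > -8373010
This sign pattern matches Larch.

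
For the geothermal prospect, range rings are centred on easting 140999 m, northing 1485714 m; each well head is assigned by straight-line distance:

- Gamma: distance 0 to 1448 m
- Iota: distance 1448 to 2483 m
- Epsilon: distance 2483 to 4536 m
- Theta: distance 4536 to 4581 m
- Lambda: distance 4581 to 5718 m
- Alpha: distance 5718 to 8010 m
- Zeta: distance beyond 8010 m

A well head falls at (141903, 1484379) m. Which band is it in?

Iota

Distance = √((141903−140999)² + (1484379−1485714)²) = √(817216.000 + 1782225.000) = 1612.278 m.
1448 ≤ 1612.278 < 2483 → Iota.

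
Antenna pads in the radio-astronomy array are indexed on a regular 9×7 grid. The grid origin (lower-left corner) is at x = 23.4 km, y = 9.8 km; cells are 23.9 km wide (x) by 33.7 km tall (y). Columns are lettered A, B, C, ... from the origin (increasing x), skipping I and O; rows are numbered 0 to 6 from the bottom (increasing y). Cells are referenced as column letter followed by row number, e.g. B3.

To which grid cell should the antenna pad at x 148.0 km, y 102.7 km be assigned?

F2

Column index: ⌊(148.0 − 23.4) / 23.9⌋ = ⌊5.213⌋ = 5 → column F
Row offset from origin: ⌊(102.7 − 9.8) / 33.7⌋ = ⌊2.757⌋ = 2 → row 2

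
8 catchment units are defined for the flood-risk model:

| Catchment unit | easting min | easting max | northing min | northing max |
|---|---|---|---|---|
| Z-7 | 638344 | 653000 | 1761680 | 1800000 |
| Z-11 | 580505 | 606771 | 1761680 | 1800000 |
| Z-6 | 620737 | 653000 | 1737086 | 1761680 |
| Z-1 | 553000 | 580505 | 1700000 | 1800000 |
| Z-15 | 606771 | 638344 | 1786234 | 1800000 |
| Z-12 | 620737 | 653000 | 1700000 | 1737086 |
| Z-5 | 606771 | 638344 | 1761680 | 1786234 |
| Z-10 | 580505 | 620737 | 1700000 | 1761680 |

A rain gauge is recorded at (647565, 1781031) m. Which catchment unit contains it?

The point has easting = 647565 and northing = 1781031.
Only Z-7 satisfies 638344 ≤ easting ≤ 653000 and 1761680 ≤ northing ≤ 1800000.

Z-7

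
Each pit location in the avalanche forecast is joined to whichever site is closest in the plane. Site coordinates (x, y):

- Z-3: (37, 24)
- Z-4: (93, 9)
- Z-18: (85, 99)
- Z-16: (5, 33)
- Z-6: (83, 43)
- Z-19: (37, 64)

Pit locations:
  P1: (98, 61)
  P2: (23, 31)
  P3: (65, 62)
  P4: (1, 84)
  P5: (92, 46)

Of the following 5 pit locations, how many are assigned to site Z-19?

1

P1 → Z-6
P2 → Z-3
P3 → Z-6
P4 → Z-19
P5 → Z-6
1 of the 5 goes to Z-19.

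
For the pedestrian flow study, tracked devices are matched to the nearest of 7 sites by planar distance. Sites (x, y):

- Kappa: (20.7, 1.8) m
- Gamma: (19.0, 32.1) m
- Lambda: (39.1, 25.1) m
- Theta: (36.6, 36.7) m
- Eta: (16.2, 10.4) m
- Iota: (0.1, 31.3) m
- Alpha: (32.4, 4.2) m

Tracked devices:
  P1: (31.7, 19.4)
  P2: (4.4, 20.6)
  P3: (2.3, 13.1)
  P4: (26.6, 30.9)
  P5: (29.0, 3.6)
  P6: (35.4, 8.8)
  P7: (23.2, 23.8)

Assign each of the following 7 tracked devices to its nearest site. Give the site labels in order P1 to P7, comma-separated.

Lambda, Iota, Eta, Gamma, Alpha, Alpha, Gamma

P1 → Lambda (d²=87.25)
P2 → Iota (d²=132.98)
P3 → Eta (d²=200.50)
P4 → Gamma (d²=59.20)
P5 → Alpha (d²=11.92)
P6 → Alpha (d²=30.16)
P7 → Gamma (d²=86.53)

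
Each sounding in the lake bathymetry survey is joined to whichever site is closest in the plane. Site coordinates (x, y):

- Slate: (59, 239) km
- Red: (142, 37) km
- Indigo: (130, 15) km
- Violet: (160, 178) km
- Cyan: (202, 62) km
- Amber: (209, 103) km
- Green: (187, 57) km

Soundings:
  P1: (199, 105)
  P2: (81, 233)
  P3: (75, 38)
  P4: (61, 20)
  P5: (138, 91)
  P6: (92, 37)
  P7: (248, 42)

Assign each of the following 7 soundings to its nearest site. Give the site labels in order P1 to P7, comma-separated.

Amber, Slate, Indigo, Indigo, Red, Indigo, Cyan

P1 → Amber (d²=104.00)
P2 → Slate (d²=520.00)
P3 → Indigo (d²=3554.00)
P4 → Indigo (d²=4786.00)
P5 → Red (d²=2932.00)
P6 → Indigo (d²=1928.00)
P7 → Cyan (d²=2516.00)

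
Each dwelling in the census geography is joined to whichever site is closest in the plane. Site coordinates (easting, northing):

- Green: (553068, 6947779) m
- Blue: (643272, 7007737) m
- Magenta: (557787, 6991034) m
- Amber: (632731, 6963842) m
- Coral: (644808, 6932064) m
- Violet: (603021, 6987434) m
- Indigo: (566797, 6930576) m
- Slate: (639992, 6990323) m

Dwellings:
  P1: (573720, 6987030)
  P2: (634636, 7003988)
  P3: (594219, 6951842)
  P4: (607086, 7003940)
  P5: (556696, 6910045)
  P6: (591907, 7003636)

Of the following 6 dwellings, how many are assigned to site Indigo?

P1 → Magenta
P2 → Blue
P3 → Indigo
P4 → Violet
P5 → Indigo
P6 → Violet
2 of the 6 go to Indigo.

2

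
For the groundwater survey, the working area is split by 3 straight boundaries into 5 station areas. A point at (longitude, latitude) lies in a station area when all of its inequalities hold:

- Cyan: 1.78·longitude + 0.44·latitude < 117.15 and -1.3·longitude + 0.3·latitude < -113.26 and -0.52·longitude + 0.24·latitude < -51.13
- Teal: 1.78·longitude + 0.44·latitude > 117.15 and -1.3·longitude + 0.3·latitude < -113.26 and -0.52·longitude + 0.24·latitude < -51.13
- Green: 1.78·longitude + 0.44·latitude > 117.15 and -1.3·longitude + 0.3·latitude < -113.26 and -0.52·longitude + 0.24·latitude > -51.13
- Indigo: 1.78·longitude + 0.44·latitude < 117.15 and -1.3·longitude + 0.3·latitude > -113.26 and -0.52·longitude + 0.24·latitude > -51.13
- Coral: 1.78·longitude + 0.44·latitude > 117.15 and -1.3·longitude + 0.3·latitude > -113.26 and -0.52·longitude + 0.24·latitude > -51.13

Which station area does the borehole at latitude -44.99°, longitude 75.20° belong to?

Indigo

1.78·75.20 + 0.44·-44.99 = 114.060, which is < 117.15
-1.3·75.20 + 0.3·-44.99 = -111.257, which is > -113.26
-0.52·75.20 + 0.24·-44.99 = -49.902, which is > -51.13
This sign pattern matches Indigo.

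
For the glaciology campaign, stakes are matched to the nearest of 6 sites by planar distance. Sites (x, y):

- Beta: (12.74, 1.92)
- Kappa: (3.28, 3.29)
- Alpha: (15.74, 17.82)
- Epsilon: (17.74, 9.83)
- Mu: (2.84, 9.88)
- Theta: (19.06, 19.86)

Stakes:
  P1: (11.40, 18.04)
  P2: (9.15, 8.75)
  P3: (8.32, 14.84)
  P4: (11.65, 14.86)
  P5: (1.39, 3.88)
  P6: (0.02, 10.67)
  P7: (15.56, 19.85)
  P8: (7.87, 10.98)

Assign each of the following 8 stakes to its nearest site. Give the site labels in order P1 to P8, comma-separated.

Alpha, Mu, Mu, Alpha, Kappa, Mu, Alpha, Mu

P1 → Alpha (d²=18.88)
P2 → Mu (d²=41.09)
P3 → Mu (d²=54.63)
P4 → Alpha (d²=25.49)
P5 → Kappa (d²=3.92)
P6 → Mu (d²=8.58)
P7 → Alpha (d²=4.15)
P8 → Mu (d²=26.51)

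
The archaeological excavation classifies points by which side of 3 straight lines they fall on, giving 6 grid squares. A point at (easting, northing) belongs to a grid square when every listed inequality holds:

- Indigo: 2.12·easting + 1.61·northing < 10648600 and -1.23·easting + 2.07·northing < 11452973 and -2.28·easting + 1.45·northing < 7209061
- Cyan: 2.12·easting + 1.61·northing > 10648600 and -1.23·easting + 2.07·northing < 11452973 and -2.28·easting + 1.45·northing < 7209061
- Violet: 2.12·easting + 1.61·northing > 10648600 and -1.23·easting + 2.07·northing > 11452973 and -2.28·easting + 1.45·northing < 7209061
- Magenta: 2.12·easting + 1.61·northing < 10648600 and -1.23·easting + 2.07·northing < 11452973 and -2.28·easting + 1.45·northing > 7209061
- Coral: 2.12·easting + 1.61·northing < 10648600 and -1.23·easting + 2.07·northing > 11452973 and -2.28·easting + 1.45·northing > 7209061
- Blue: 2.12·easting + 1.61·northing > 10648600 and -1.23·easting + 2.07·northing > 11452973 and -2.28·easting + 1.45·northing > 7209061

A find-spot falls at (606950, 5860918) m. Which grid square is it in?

2.12·606950 + 1.61·5860918 = 10722811.980, which is > 10648600
-1.23·606950 + 2.07·5860918 = 11385551.760, which is < 11452973
-2.28·606950 + 1.45·5860918 = 7114485.100, which is < 7209061
This sign pattern matches Cyan.

Cyan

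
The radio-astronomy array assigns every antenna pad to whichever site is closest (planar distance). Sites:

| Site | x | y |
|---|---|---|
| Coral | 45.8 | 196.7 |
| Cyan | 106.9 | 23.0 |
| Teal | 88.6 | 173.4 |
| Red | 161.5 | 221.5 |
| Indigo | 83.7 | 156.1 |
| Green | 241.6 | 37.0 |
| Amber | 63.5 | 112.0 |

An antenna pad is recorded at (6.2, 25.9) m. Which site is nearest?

Squared distances to each site:
Coral: 30740.800; Cyan: 10148.900; Teal: 28546.010; Red: 62377.450; Indigo: 22958.290; Green: 55536.370; Amber: 10696.500.
Minimum at Cyan.

Cyan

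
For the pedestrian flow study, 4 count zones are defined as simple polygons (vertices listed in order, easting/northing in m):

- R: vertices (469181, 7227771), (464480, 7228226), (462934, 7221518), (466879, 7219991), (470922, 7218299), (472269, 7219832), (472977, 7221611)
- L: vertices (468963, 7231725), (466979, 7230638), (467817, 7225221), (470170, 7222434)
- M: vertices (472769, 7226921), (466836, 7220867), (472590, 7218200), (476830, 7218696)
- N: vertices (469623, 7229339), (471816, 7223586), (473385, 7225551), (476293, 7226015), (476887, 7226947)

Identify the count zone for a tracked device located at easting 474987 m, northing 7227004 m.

N

Cast a ray rightward from (474987, 7227004). For each polygon, the edges (by vertex number in listed order) whose endpoints lie on opposite sides of northing = 7227004, where each meets that height, and whether that is right or left of the point:
R: 2–3 at easting≈464198.4 (left), 7–1 at easting≈469653.7 (left) → 0 crossings.
L: 2–3 at easting≈467541.2 (left), 4–1 at easting≈469576.3 (left) → 0 crossings.
M: no edge straddles that height → 0 crossings.
N: 1–2 at easting≈470513.1 (left), 5–1 at easting≈476713.9 (right) → 1 crossing.
Only N has an odd count, so the point is inside N.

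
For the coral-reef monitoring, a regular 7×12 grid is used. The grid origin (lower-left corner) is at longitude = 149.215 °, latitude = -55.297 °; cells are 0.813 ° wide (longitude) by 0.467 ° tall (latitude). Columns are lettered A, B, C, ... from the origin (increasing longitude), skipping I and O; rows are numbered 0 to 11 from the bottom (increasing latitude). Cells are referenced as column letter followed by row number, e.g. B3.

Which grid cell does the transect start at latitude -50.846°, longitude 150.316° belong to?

Column index: ⌊(150.316 − 149.215) / 0.813⌋ = ⌊1.354⌋ = 1 → column B
Row offset from origin: ⌊(-50.846 − -55.297) / 0.467⌋ = ⌊9.531⌋ = 9 → row 9

B9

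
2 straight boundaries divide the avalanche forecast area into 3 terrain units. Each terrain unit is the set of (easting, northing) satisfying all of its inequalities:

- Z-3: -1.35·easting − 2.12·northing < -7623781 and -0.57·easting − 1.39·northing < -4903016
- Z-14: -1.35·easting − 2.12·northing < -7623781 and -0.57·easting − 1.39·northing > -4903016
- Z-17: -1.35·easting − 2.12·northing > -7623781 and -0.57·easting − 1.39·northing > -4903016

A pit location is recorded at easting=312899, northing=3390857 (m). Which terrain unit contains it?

Z-17

-1.35·312899 − 2.12·3390857 = -7611030.490, which is > -7623781
-0.57·312899 − 1.39·3390857 = -4891643.660, which is > -4903016
This sign pattern matches Z-17.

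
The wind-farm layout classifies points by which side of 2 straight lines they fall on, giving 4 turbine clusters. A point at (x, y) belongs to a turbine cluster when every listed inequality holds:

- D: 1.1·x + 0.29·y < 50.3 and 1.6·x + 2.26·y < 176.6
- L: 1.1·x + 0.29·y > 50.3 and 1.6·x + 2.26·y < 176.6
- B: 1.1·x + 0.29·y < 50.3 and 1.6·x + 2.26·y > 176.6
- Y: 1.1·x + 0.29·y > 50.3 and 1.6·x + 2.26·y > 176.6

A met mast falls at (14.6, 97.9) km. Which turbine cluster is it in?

B

1.1·14.6 + 0.29·97.9 = 44.451, which is < 50.3
1.6·14.6 + 2.26·97.9 = 244.614, which is > 176.6
This sign pattern matches B.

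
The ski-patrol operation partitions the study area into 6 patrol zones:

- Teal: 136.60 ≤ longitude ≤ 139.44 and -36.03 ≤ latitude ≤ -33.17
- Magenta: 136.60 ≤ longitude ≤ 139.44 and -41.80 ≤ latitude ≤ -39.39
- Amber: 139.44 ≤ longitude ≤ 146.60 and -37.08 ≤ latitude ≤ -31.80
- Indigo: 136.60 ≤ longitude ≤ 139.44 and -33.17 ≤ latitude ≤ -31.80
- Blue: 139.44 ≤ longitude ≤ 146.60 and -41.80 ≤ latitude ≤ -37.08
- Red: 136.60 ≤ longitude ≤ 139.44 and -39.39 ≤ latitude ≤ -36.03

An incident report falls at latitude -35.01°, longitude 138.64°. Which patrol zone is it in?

Teal

The point has longitude = 138.64 and latitude = -35.01.
Only Teal satisfies 136.60 ≤ longitude ≤ 139.44 and -36.03 ≤ latitude ≤ -33.17.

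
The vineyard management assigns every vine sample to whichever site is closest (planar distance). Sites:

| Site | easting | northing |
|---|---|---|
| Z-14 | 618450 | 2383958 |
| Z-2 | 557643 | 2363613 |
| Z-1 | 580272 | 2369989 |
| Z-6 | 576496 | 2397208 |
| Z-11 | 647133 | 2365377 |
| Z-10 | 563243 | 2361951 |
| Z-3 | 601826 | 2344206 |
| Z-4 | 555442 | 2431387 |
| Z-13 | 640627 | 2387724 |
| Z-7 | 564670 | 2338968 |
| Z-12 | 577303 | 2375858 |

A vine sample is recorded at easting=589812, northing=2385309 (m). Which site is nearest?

Squared distances to each site:
Z-14: 821960245.000; Z-2: 1505560977.000; Z-1: 325714000.000; Z-6: 318902057.000; Z-11: 3682981665.000; Z-10: 1251507925.000; Z-3: 1833792805.000; Z-4: 3304478984.000; Z-13: 2587996450.000; Z-7: 2779608445.000; Z-12: 245796482.000.
Minimum at Z-12.

Z-12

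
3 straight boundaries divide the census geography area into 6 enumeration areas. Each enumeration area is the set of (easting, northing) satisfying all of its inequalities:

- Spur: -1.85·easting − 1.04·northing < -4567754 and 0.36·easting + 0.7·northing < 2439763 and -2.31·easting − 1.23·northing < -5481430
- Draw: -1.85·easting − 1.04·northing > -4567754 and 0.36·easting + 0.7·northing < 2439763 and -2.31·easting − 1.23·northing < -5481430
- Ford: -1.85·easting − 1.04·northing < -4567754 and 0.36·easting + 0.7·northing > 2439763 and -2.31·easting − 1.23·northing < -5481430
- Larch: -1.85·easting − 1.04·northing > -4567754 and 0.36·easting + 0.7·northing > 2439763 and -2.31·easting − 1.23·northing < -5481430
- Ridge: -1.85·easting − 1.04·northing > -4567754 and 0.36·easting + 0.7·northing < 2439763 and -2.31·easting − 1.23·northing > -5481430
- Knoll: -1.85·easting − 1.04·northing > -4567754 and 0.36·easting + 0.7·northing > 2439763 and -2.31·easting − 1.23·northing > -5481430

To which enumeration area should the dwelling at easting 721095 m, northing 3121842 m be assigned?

-1.85·721095 − 1.04·3121842 = -4580741.430, which is < -4567754
0.36·721095 + 0.7·3121842 = 2444883.600, which is > 2439763
-2.31·721095 − 1.23·3121842 = -5505595.110, which is < -5481430
This sign pattern matches Ford.

Ford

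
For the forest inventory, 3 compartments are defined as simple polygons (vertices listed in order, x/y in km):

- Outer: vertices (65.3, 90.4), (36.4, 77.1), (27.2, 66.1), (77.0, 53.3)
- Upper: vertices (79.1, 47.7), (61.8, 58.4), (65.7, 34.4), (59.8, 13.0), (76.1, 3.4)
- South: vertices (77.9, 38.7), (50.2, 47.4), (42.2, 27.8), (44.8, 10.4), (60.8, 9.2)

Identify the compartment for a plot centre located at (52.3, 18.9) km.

South

Cast a ray rightward from (52.3, 18.9). For each polygon, the edges (by vertex number in listed order) whose endpoints lie on opposite sides of y = 18.9, where each meets that height, and whether that is right or left of the point:
Outer: no edge straddles that height → 0 crossings.
Upper: 3–4 at x≈61.43 (right), 5–1 at x≈77.15 (right) → 2 crossings.
South: 3–4 at x≈43.53 (left), 5–1 at x≈66.42 (right) → 1 crossing.
Only South has an odd count, so the point is inside South.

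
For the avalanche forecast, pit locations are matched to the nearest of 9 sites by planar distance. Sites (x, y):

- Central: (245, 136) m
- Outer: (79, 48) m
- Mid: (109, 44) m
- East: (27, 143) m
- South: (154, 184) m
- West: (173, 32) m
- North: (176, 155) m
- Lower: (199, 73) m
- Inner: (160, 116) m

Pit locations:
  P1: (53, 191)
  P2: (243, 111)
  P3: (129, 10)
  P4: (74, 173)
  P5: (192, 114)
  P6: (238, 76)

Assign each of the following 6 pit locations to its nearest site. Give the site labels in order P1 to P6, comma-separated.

P1 → East (d²=2980.00)
P2 → Central (d²=629.00)
P3 → Mid (d²=1556.00)
P4 → East (d²=3109.00)
P5 → Inner (d²=1028.00)
P6 → Lower (d²=1530.00)

East, Central, Mid, East, Inner, Lower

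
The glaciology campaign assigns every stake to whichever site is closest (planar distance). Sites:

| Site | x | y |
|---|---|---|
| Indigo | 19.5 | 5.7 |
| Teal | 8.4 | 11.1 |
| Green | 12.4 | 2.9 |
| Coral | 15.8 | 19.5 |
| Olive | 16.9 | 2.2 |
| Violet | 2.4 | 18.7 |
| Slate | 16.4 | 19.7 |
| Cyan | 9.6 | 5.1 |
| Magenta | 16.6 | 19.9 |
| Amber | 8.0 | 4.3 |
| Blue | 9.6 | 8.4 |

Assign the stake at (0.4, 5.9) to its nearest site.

Amber

Squared distances to each site:
Indigo: 364.850; Teal: 91.040; Green: 153.000; Coral: 422.120; Olive: 285.940; Violet: 167.840; Slate: 446.440; Cyan: 85.280; Magenta: 458.440; Amber: 60.320; Blue: 90.890.
Minimum at Amber.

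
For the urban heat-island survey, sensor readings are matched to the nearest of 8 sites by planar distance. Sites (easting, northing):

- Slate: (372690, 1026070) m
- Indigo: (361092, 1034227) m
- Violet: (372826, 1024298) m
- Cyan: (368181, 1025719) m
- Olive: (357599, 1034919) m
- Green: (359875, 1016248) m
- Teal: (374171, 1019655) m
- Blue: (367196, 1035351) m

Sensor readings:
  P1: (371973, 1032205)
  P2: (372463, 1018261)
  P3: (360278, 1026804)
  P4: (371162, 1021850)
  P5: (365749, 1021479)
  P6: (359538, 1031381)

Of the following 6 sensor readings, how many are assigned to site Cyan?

1

P1 → Blue
P2 → Teal
P3 → Indigo
P4 → Violet
P5 → Cyan
P6 → Indigo
1 of the 6 goes to Cyan.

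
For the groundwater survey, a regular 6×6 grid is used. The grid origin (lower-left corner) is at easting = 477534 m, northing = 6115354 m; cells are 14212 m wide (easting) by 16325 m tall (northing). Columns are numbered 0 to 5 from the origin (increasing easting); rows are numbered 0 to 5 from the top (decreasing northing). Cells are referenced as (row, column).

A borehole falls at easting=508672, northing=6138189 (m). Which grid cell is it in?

(4, 2)

Column index: ⌊(508672 − 477534) / 14212⌋ = ⌊2.191⌋ = 2
Row offset from origin: ⌊(6138189 − 6115354) / 16325⌋ = ⌊1.399⌋ = 1 → row 4 (counted from top)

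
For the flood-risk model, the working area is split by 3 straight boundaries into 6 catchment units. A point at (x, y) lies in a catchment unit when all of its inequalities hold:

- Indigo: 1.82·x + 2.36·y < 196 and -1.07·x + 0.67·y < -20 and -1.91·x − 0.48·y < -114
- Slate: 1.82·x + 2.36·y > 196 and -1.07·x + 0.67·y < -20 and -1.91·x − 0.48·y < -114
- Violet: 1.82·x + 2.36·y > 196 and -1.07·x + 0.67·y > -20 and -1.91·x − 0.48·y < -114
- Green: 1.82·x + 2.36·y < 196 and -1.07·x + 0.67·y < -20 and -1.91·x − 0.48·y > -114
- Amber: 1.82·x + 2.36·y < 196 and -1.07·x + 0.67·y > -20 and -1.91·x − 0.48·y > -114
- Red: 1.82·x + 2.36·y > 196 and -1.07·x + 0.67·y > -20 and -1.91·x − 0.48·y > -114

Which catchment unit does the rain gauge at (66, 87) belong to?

Violet

1.82·66 + 2.36·87 = 325.440, which is > 196
-1.07·66 + 0.67·87 = -12.330, which is > -20
-1.91·66 − 0.48·87 = -167.820, which is < -114
This sign pattern matches Violet.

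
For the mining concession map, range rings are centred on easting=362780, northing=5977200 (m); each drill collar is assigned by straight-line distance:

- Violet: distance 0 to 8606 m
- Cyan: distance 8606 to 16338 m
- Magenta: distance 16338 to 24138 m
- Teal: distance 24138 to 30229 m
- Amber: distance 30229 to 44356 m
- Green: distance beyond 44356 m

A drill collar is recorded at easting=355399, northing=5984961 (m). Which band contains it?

Cyan

Distance = √((355399−362780)² + (5984961−5977200)²) = √(54479161.000 + 60233121.000) = 10710.382 m.
8606 ≤ 10710.382 < 16338 → Cyan.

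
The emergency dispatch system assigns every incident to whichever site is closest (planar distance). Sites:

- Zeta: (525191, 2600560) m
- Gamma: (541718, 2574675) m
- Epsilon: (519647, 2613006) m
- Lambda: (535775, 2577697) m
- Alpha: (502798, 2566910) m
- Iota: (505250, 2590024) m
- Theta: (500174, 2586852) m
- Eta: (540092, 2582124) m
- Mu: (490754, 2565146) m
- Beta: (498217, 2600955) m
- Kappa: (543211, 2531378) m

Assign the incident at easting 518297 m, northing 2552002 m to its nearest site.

Alpha

Squared distances to each site:
Zeta: 2405406600.000; Gamma: 1062608170.000; Epsilon: 3723310516.000; Lambda: 965713509.000; Alpha: 462467465.000; Iota: 1615896693.000; Theta: 1542965629.000; Eta: 1382356909.000; Mu: 931381585.000; Beta: 2799602609.000; Kappa: 1046056772.000.
Minimum at Alpha.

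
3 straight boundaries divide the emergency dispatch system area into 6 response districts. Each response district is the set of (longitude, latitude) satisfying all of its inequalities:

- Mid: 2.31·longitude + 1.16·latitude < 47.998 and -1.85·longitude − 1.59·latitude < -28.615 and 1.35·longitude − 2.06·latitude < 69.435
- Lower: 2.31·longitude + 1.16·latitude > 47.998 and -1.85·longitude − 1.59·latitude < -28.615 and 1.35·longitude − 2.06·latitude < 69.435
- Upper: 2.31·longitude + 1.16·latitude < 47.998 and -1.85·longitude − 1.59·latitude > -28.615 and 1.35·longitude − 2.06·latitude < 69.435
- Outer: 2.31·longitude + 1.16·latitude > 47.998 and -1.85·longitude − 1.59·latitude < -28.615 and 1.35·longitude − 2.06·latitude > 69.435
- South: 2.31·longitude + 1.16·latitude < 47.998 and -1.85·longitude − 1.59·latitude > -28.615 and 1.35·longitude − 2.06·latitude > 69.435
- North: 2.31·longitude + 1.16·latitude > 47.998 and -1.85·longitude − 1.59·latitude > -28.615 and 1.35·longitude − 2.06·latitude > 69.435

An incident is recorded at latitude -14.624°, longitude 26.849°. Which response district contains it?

Upper

2.31·26.849 + 1.16·-14.624 = 45.057, which is < 47.998
-1.85·26.849 − 1.59·-14.624 = -26.418, which is > -28.615
1.35·26.849 − 2.06·-14.624 = 66.372, which is < 69.435
This sign pattern matches Upper.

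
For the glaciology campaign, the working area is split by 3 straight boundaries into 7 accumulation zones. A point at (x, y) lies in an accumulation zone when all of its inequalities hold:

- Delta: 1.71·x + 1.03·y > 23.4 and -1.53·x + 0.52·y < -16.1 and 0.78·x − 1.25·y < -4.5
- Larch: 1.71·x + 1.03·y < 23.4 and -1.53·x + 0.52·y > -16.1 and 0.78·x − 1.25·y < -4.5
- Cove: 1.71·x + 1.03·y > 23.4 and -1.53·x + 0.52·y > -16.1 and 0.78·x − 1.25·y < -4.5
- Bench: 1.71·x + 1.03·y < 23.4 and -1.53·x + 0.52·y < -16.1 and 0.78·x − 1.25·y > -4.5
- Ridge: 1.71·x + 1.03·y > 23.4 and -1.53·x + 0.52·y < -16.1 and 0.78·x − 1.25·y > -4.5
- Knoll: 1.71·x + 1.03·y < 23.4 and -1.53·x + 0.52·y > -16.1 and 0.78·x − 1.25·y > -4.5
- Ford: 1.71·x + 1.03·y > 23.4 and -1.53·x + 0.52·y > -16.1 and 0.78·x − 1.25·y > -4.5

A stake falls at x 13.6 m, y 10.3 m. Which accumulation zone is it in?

Ford

1.71·13.6 + 1.03·10.3 = 33.865, which is > 23.4
-1.53·13.6 + 0.52·10.3 = -15.452, which is > -16.1
0.78·13.6 − 1.25·10.3 = -2.267, which is > -4.5
This sign pattern matches Ford.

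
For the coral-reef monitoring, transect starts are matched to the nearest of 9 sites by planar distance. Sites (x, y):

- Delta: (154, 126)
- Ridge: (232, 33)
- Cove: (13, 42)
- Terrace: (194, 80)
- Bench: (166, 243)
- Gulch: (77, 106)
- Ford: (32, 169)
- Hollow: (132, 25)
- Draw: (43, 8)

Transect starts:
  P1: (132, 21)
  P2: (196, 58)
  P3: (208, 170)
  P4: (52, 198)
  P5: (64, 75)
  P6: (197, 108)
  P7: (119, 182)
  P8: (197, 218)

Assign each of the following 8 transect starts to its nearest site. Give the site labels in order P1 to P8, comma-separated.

P1 → Hollow (d²=16.00)
P2 → Terrace (d²=488.00)
P3 → Delta (d²=4852.00)
P4 → Ford (d²=1241.00)
P5 → Gulch (d²=1130.00)
P6 → Terrace (d²=793.00)
P7 → Delta (d²=4361.00)
P8 → Bench (d²=1586.00)

Hollow, Terrace, Delta, Ford, Gulch, Terrace, Delta, Bench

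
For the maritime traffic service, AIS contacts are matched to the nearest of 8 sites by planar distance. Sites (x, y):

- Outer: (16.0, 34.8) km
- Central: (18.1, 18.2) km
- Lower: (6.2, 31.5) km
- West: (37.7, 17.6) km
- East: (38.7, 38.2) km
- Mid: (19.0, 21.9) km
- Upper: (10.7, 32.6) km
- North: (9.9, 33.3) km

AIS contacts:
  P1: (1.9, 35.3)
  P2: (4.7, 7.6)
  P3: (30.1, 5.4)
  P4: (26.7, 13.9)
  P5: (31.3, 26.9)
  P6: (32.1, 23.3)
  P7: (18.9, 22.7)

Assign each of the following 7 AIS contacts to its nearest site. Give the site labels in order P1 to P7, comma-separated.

Lower, Central, West, Central, West, West, Mid

P1 → Lower (d²=32.93)
P2 → Central (d²=291.92)
P3 → West (d²=206.60)
P4 → Central (d²=92.45)
P5 → West (d²=127.45)
P6 → West (d²=63.85)
P7 → Mid (d²=0.65)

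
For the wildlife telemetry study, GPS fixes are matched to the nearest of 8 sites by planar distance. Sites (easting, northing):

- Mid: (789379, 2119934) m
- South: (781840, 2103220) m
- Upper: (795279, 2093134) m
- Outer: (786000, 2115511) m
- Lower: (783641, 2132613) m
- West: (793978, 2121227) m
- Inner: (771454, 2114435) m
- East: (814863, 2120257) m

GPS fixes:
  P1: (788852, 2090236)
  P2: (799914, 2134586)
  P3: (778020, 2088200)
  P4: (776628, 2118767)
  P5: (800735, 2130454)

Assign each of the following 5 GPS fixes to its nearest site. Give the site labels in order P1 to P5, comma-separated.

Upper, West, South, Inner, West

P1 → Upper (d²=49704733.00)
P2 → West (d²=213698977.00)
P3 → South (d²=240192800.00)
P4 → Inner (d²=45536500.00)
P5 → West (d²=130794578.00)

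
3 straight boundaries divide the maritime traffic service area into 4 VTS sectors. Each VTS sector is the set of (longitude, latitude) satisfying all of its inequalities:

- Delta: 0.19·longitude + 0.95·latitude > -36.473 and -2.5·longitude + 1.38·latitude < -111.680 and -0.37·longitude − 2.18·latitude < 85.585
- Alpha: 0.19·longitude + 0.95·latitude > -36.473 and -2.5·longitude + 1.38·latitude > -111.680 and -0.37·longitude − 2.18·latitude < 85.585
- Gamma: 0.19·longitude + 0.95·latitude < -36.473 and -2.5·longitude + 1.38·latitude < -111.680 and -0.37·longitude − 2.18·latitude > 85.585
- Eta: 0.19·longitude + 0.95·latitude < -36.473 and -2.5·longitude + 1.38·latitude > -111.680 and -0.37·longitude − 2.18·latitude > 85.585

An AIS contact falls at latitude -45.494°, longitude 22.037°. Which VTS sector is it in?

0.19·22.037 + 0.95·-45.494 = -39.032, which is < -36.473
-2.5·22.037 + 1.38·-45.494 = -117.874, which is < -111.680
-0.37·22.037 − 2.18·-45.494 = 91.023, which is > 85.585
This sign pattern matches Gamma.

Gamma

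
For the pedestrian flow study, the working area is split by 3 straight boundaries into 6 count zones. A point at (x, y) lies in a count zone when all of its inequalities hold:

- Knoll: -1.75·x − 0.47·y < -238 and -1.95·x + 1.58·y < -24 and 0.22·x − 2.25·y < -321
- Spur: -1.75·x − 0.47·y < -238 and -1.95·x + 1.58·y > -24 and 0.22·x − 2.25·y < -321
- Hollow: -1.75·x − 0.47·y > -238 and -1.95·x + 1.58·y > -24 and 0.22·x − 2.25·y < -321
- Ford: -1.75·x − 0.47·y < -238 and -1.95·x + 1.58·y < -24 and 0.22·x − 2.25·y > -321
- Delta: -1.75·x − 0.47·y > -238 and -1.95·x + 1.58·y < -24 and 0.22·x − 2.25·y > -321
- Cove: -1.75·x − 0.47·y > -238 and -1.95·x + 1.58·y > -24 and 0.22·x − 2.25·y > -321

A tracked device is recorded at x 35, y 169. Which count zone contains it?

Hollow

-1.75·35 − 0.47·169 = -140.680, which is > -238
-1.95·35 + 1.58·169 = 198.770, which is > -24
0.22·35 − 2.25·169 = -372.550, which is < -321
This sign pattern matches Hollow.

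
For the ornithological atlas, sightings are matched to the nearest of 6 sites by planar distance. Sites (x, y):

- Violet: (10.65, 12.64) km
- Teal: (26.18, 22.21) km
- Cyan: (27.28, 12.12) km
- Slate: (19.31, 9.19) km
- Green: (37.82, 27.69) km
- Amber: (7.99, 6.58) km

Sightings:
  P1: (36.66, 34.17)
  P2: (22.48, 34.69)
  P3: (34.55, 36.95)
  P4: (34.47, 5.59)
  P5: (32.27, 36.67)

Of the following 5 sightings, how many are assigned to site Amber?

P1 → Green
P2 → Teal
P3 → Green
P4 → Cyan
P5 → Green
0 of the 5 go to Amber.

0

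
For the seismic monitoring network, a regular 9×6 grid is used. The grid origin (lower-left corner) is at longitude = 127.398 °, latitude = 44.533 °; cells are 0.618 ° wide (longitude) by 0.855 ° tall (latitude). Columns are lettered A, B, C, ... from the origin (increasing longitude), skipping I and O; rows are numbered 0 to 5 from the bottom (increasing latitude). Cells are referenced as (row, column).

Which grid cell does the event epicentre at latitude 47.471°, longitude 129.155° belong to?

Column index: ⌊(129.155 − 127.398) / 0.618⌋ = ⌊2.843⌋ = 2 → column C
Row offset from origin: ⌊(47.471 − 44.533) / 0.855⌋ = ⌊3.436⌋ = 3 → row 3

(3, C)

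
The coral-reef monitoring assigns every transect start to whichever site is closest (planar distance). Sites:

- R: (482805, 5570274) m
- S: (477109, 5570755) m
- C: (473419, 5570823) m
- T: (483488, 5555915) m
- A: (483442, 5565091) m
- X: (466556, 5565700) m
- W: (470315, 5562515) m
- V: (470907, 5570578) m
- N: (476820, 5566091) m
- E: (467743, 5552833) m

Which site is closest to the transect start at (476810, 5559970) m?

N

Squared distances to each site:
R: 142112441.000; S: 116405626.000; C: 129286490.000; T: 61038709.000; A: 70208065.000; X: 137977416.000; W: 48662050.000; V: 147375073.000; N: 37466741.000; E: 133147258.000.
Minimum at N.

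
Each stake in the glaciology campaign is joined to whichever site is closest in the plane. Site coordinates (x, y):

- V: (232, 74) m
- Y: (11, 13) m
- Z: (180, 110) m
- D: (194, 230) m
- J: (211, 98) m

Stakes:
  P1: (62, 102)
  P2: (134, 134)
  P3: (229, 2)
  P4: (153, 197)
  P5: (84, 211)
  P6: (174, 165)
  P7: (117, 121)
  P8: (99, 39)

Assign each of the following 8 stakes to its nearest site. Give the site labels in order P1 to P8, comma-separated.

Y, Z, V, D, D, Z, Z, Y

P1 → Y (d²=10522.00)
P2 → Z (d²=2692.00)
P3 → V (d²=5193.00)
P4 → D (d²=2770.00)
P5 → D (d²=12461.00)
P6 → Z (d²=3061.00)
P7 → Z (d²=4090.00)
P8 → Y (d²=8420.00)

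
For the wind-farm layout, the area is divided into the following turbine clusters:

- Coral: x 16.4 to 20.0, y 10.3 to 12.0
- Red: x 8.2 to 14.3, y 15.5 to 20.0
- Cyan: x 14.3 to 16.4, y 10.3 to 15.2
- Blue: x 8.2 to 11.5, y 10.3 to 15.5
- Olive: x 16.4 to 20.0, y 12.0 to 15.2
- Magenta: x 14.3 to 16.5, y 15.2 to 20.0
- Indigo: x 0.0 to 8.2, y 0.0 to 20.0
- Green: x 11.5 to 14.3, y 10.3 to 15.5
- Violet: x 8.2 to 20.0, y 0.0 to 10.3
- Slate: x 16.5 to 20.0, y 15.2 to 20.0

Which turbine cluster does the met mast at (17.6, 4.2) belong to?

The point has x = 17.6 and y = 4.2.
Only Violet satisfies 8.2 ≤ x ≤ 20.0 and 0.0 ≤ y ≤ 10.3.

Violet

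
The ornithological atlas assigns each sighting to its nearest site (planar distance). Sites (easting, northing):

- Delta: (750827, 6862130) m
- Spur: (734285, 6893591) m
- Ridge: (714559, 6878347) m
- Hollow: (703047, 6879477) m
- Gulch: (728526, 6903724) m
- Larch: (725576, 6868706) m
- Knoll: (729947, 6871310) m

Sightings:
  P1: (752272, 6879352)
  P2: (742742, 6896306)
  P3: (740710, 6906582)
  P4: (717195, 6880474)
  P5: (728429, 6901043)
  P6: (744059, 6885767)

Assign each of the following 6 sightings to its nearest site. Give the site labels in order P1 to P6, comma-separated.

P1 → Delta (d²=298685309.00)
P2 → Spur (d²=78892074.00)
P3 → Gulch (d²=156618020.00)
P4 → Ridge (d²=11472625.00)
P5 → Gulch (d²=7197170.00)
P6 → Spur (d²=156746052.00)

Delta, Spur, Gulch, Ridge, Gulch, Spur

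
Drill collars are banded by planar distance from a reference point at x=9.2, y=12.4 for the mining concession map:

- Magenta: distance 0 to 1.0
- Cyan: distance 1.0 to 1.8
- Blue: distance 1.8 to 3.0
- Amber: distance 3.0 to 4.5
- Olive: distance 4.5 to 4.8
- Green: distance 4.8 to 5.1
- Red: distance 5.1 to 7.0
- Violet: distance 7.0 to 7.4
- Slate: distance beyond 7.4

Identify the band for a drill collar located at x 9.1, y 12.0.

Magenta

Distance = √((9.1−9.2)² + (12.0−12.4)²) = √(0.010 + 0.160) = 0.412.
0 ≤ 0.412 < 1.0 → Magenta.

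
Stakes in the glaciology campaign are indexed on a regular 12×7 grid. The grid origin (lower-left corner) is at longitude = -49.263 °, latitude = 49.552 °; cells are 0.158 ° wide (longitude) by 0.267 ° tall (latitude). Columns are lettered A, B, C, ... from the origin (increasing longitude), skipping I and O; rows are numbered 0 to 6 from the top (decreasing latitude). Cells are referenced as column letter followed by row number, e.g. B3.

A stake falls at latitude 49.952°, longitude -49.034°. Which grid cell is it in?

Column index: ⌊(-49.034 − -49.263) / 0.158⌋ = ⌊1.449⌋ = 1 → column B
Row offset from origin: ⌊(49.952 − 49.552) / 0.267⌋ = ⌊1.498⌋ = 1 → row 5 (counted from top)

B5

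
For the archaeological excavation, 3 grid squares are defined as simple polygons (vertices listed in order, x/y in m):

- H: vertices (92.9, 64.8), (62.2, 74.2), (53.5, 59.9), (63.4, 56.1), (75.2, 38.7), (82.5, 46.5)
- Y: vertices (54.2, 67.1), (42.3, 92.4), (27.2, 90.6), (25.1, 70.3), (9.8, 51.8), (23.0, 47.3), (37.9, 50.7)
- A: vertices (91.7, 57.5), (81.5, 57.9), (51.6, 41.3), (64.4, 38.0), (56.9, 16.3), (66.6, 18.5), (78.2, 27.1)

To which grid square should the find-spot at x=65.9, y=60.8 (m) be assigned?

H

Cast a ray rightward from (65.9, 60.8). For each polygon, the edges (by vertex number in listed order) whose endpoints lie on opposite sides of y = 60.8, where each meets that height, and whether that is right or left of the point:
H: 2–3 at x≈54.05 (left), 6–1 at x≈90.63 (right) → 1 crossing.
Y: 4–5 at x≈17.24 (left), 7–1 at x≈47.94 (left) → 0 crossings.
A: no edge straddles that height → 0 crossings.
Only H has an odd count, so the point is inside H.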